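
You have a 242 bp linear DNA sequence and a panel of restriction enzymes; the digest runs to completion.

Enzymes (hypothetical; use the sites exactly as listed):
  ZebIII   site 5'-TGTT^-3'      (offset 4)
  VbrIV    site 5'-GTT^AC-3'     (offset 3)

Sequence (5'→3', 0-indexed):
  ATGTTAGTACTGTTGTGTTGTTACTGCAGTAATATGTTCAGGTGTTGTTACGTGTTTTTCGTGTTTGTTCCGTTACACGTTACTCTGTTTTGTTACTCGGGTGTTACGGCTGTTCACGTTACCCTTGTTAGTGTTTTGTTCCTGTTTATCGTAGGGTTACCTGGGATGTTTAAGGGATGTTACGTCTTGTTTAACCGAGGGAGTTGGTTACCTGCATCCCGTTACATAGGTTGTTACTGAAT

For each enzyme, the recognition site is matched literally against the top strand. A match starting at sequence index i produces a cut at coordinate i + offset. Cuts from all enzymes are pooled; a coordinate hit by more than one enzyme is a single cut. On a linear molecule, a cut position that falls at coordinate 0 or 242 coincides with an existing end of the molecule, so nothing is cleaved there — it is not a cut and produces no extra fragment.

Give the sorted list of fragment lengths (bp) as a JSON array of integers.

[3,3,4,5,5,5,5,5,6,6,6,7,7,7,8,8,9,9,9,9,10,11,11,12,12,12,14,16,18]

Scan for sites:
  ZebIII TGTT/4: at [1, 10, 15, 18, 34, 42, 45, 52, 61, 65, 85, 90, 101, 110, 125, 131, 136, 142, 166, 177, 187, 231] ⇒ [5, 14, 19, 22, 38, 46, 49, 56, 65, 69, 89, 94, 105, 114, 129, 135, 140, 146, 170, 181, 191, 235]
  VbrIV GTTAC/3: at [19, 46, 71, 78, 91, 102, 117, 155, 178, 206, 220, 232] ⇒ [22, 49, 74, 81, 94, 105, 120, 158, 181, 209, 223, 235]

Pooled cuts: [5, 14, 19, 22, 38, 46, 49, 56, 65, 69, 74, 81, 89, 94, 105, 114, 120, 129, 135, 140, 146, 158, 170, 181, 191, 209, 223, 235]

Fragments:
  [0,5): 5 bp
  [5,14): 9 bp
  [14,19): 5 bp
  [19,22): 3 bp
  [22,38): 16 bp
  [38,46): 8 bp
  [46,49): 3 bp
  [49,56): 7 bp
  [56,65): 9 bp
  [65,69): 4 bp
  [69,74): 5 bp
  [74,81): 7 bp
  [81,89): 8 bp
  [89,94): 5 bp
  [94,105): 11 bp
  [105,114): 9 bp
  [114,120): 6 bp
  [120,129): 9 bp
  [129,135): 6 bp
  [135,140): 5 bp
  [140,146): 6 bp
  [146,158): 12 bp
  [158,170): 12 bp
  [170,181): 11 bp
  [181,191): 10 bp
  [191,209): 18 bp
  [209,223): 14 bp
  [223,235): 12 bp
  [235,242): 7 bp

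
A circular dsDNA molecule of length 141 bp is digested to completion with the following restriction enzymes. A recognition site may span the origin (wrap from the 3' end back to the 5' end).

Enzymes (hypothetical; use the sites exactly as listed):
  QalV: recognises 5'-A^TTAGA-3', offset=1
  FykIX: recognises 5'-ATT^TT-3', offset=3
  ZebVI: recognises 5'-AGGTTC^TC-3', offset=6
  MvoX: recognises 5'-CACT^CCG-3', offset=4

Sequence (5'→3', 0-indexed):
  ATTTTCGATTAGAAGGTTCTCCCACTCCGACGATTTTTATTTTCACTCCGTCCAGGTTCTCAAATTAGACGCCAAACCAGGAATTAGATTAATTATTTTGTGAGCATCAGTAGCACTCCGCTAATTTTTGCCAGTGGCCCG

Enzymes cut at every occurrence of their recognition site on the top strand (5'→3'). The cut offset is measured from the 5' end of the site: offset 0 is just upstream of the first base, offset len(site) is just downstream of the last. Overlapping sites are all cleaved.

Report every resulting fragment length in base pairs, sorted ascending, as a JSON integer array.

[5,5,6,6,7,9,9,11,12,14,18,19,20]

Scan for sites:
  QalV ATTAGA/1: at [7, 63, 82] ⇒ [8, 64, 83]
  FykIX ATTTT/3: at [0, 32, 38, 94, 123] ⇒ [3, 35, 41, 97, 126]
  ZebVI AGGTTCTC/6: at [13, 53] ⇒ [19, 59]
  MvoX CACTCCG/4: at [22, 43, 113] ⇒ [26, 47, 117]

Pooled cuts: [3, 8, 19, 26, 35, 41, 47, 59, 64, 83, 97, 117, 126]

Fragments:
  3→8: 5 bp
  8→19: 11 bp
  19→26: 7 bp
  26→35: 9 bp
  35→41: 6 bp
  41→47: 6 bp
  47→59: 12 bp
  59→64: 5 bp
  64→83: 19 bp
  83→97: 14 bp
  97→117: 20 bp
  117→126: 9 bp
  126→3 (wrap): 141-126+3 = 18 bp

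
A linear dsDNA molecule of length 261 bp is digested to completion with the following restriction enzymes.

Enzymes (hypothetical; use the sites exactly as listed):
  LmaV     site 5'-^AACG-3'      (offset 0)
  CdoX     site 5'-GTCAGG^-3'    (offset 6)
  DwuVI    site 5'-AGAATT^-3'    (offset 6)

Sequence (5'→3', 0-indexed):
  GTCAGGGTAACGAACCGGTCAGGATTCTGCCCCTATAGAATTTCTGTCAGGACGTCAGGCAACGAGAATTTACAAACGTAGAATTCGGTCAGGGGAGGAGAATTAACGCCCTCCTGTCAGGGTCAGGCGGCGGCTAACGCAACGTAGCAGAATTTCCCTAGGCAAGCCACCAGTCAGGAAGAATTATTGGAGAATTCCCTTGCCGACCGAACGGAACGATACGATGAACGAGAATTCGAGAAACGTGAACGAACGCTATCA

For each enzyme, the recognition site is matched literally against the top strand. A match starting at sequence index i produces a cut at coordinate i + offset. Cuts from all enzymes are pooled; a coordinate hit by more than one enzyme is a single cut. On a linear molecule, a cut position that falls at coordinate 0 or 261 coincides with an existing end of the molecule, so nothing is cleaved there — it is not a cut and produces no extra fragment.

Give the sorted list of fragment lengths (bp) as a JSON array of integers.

[1,2,4,4,5,5,5,6,6,6,7,8,8,8,9,10,10,10,11,11,11,12,13,14,15,17,19,24]

Site scan:
  LmaV AACG/0: at [8, 60, 74, 104, 135, 140, 209, 214, 226, 241, 247, 251] ⇒ [8, 60, 74, 104, 135, 140, 209, 214, 226, 241, 247, 251]
  CdoX GTCAGG/6: at [0, 17, 45, 53, 87, 115, 121, 172] ⇒ [6, 23, 51, 59, 93, 121, 127, 178]
  DwuVI AGAATT/6: at [36, 64, 79, 98, 148, 179, 190, 230] ⇒ [42, 70, 85, 104, 154, 185, 196, 236]

All cut coordinates (distinct, sorted): [6, 8, 23, 42, 51, 59, 60, 70, 74, 85, 93, 104, 121, 127, 135, 140, 154, 178, 185, 196, 209, 214, 226, 236, 241, 247, 251]

Fragment lengths:
  [0,6): 6 bp
  [6,8): 2 bp
  [8,23): 15 bp
  [23,42): 19 bp
  [42,51): 9 bp
  [51,59): 8 bp
  [59,60): 1 bp
  [60,70): 10 bp
  [70,74): 4 bp
  [74,85): 11 bp
  [85,93): 8 bp
  [93,104): 11 bp
  [104,121): 17 bp
  [121,127): 6 bp
  [127,135): 8 bp
  [135,140): 5 bp
  [140,154): 14 bp
  [154,178): 24 bp
  [178,185): 7 bp
  [185,196): 11 bp
  [196,209): 13 bp
  [209,214): 5 bp
  [214,226): 12 bp
  [226,236): 10 bp
  [236,241): 5 bp
  [241,247): 6 bp
  [247,251): 4 bp
  [251,261): 10 bp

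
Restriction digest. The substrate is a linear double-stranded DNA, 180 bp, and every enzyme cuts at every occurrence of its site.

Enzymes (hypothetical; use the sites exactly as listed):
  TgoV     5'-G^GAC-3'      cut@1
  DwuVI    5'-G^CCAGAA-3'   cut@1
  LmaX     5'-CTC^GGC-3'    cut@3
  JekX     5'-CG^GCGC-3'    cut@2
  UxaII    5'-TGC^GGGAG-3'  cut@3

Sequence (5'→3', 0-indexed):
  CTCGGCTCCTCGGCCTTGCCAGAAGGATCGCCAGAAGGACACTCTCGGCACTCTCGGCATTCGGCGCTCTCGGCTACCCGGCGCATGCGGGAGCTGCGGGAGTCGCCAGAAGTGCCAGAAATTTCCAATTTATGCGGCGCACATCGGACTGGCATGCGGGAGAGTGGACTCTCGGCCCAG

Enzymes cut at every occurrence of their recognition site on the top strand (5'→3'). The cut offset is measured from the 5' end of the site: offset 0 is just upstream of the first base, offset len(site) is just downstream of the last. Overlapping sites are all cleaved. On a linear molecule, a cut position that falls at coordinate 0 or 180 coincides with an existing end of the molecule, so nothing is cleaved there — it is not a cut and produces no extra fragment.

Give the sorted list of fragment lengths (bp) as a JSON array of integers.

Site scan:
  TgoV (GGAC, off=1): starts [36, 145, 165] → cuts [37, 146, 166]
  DwuVI (GCCAGAA, off=1): starts [17, 29, 104, 113] → cuts [18, 30, 105, 114]
  LmaX (CTCGGC, off=3): starts [0, 8, 43, 52, 68, 170] → cuts [3, 11, 46, 55, 71, 173]
  JekX (CGGCGC, off=2): starts [61, 78, 134] → cuts [63, 80, 136]
  UxaII (TGCGGGAG, off=3): starts [85, 94, 154] → cuts [88, 97, 157]

All cut coordinates (distinct, sorted): [3, 11, 18, 30, 37, 46, 55, 63, 71, 80, 88, 97, 105, 114, 136, 146, 157, 166, 173]

Fragment lengths:
  [0,3): 3 bp
  [3,11): 8 bp
  [11,18): 7 bp
  [18,30): 12 bp
  [30,37): 7 bp
  [37,46): 9 bp
  [46,55): 9 bp
  [55,63): 8 bp
  [63,71): 8 bp
  [71,80): 9 bp
  [80,88): 8 bp
  [88,97): 9 bp
  [97,105): 8 bp
  [105,114): 9 bp
  [114,136): 22 bp
  [136,146): 10 bp
  [146,157): 11 bp
  [157,166): 9 bp
  [166,173): 7 bp
  [173,180): 7 bp

[3,7,7,7,7,8,8,8,8,8,9,9,9,9,9,9,10,11,12,22]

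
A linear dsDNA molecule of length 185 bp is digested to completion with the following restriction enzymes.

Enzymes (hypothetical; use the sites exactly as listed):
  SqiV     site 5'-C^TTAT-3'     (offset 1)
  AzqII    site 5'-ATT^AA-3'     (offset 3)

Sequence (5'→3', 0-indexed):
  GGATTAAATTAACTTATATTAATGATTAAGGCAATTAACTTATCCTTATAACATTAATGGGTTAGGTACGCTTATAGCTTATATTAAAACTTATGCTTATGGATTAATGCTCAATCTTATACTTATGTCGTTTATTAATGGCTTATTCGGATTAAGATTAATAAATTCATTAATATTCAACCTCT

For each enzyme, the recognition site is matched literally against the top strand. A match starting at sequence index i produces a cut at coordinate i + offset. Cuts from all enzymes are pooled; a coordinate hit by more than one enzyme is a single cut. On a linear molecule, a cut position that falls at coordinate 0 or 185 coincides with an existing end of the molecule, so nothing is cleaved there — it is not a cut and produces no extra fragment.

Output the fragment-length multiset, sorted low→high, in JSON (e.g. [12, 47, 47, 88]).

Site scan:
  SqiV (CTTAT, off=1): starts [12, 38, 44, 70, 77, 89, 95, 115, 121, 141] → cuts [13, 39, 45, 71, 78, 90, 96, 116, 122, 142]
  AzqII (ATTAA, off=3): starts [2, 7, 17, 24, 33, 52, 82, 102, 133, 150, 156, 168] → cuts [5, 10, 20, 27, 36, 55, 85, 105, 136, 153, 159, 171]

All cut coordinates (distinct, sorted): [5, 10, 13, 20, 27, 36, 39, 45, 55, 71, 78, 85, 90, 96, 105, 116, 122, 136, 142, 153, 159, 171]

Fragment lengths:
  [0,5): 5 bp
  [5,10): 5 bp
  [10,13): 3 bp
  [13,20): 7 bp
  [20,27): 7 bp
  [27,36): 9 bp
  [36,39): 3 bp
  [39,45): 6 bp
  [45,55): 10 bp
  [55,71): 16 bp
  [71,78): 7 bp
  [78,85): 7 bp
  [85,90): 5 bp
  [90,96): 6 bp
  [96,105): 9 bp
  [105,116): 11 bp
  [116,122): 6 bp
  [122,136): 14 bp
  [136,142): 6 bp
  [142,153): 11 bp
  [153,159): 6 bp
  [159,171): 12 bp
  [171,185): 14 bp

[3,3,5,5,5,6,6,6,6,6,7,7,7,7,9,9,10,11,11,12,14,14,16]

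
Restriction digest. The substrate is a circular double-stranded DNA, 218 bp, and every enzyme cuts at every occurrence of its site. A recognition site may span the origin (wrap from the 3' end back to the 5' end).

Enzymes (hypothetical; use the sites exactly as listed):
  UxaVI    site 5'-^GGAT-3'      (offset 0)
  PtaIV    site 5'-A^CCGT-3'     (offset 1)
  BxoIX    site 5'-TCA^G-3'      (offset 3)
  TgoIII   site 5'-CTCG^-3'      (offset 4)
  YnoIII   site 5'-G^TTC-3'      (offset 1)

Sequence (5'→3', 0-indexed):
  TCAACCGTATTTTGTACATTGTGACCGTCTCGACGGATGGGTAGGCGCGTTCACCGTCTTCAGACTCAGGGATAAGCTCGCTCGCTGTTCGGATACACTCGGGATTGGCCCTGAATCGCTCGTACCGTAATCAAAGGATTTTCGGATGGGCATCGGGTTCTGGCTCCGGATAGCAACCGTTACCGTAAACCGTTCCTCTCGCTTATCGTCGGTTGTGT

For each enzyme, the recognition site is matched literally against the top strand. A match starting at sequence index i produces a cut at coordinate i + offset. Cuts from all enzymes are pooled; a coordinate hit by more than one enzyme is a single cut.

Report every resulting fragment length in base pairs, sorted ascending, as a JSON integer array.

Per-enzyme occurrences:
  UxaVI GGAT/0: at [34, 69, 90, 101, 135, 143, 167] ⇒ [34, 69, 90, 101, 135, 143, 167]
  PtaIV ACCGT/1: at [3, 23, 52, 123, 175, 181, 188] ⇒ [4, 24, 53, 124, 176, 182, 189]
  BxoIX TCAG/3: at [59, 65] ⇒ [62, 68]
  TgoIII CTCG/4: at [28, 76, 80, 97, 118, 197] ⇒ [32, 80, 84, 101, 122, 201]
  YnoIII GTTC/1: at [48, 86, 156, 191, 216] ⇒ [49, 87, 157, 192, 217]

Pooled cuts: [4, 24, 32, 34, 49, 53, 62, 68, 69, 80, 84, 87, 90, 101, 122, 124, 135, 143, 157, 167, 176, 182, 189, 192, 201, 217]

Fragment lengths:
  4→24: 20 bp
  24→32: 8 bp
  32→34: 2 bp
  34→49: 15 bp
  49→53: 4 bp
  53→62: 9 bp
  62→68: 6 bp
  68→69: 1 bp
  69→80: 11 bp
  80→84: 4 bp
  84→87: 3 bp
  87→90: 3 bp
  90→101: 11 bp
  101→122: 21 bp
  122→124: 2 bp
  124→135: 11 bp
  135→143: 8 bp
  143→157: 14 bp
  157→167: 10 bp
  167→176: 9 bp
  176→182: 6 bp
  182→189: 7 bp
  189→192: 3 bp
  192→201: 9 bp
  201→217: 16 bp
  217→4 (wrap): 218-217+4 = 5 bp

[1,2,2,3,3,3,4,4,5,6,6,7,8,8,9,9,9,10,11,11,11,14,15,16,20,21]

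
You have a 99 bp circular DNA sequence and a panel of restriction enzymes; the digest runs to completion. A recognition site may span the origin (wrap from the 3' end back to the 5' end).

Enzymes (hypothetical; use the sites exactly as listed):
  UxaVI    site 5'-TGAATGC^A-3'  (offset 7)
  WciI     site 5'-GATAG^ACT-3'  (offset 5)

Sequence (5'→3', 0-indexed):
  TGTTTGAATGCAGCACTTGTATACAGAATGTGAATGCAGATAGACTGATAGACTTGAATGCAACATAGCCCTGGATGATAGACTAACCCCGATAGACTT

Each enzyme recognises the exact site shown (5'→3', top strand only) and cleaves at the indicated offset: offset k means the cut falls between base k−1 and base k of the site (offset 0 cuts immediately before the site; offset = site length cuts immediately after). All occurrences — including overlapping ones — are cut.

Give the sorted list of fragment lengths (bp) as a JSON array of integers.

[6,8,10,14,15,20,26]

Site scan:
  UxaVI TGAATGCA/7: at [4, 30, 54] ⇒ [11, 37, 61]
  WciI GATAGACT/5: at [38, 46, 76, 90] ⇒ [43, 51, 81, 95]

All cut coordinates (distinct, sorted): [11, 37, 43, 51, 61, 81, 95]

Fragment lengths:
  11→37: 26 bp
  37→43: 6 bp
  43→51: 8 bp
  51→61: 10 bp
  61→81: 20 bp
  81→95: 14 bp
  95→11 (wrap): 99-95+11 = 15 bp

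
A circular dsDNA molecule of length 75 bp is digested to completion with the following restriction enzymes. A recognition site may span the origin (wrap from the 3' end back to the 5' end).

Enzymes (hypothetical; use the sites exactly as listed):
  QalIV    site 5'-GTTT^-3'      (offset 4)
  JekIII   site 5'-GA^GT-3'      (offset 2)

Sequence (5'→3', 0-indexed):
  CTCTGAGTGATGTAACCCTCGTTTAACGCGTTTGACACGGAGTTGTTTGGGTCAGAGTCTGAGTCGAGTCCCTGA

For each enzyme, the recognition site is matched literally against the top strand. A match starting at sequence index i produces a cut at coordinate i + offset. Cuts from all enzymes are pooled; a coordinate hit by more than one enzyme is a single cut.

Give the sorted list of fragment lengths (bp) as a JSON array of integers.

[5,6,7,8,8,9,14,18]

Site scan:
  QalIV GTTT/4: at [20, 29, 44] ⇒ [24, 33, 48]
  JekIII GAGT/2: at [4, 39, 54, 60, 65] ⇒ [6, 41, 56, 62, 67]

All cut coordinates (distinct, sorted): [6, 24, 33, 41, 48, 56, 62, 67]

Fragment lengths:
  6→24: 18 bp
  24→33: 9 bp
  33→41: 8 bp
  41→48: 7 bp
  48→56: 8 bp
  56→62: 6 bp
  62→67: 5 bp
  67→6 (wrap): 75-67+6 = 14 bp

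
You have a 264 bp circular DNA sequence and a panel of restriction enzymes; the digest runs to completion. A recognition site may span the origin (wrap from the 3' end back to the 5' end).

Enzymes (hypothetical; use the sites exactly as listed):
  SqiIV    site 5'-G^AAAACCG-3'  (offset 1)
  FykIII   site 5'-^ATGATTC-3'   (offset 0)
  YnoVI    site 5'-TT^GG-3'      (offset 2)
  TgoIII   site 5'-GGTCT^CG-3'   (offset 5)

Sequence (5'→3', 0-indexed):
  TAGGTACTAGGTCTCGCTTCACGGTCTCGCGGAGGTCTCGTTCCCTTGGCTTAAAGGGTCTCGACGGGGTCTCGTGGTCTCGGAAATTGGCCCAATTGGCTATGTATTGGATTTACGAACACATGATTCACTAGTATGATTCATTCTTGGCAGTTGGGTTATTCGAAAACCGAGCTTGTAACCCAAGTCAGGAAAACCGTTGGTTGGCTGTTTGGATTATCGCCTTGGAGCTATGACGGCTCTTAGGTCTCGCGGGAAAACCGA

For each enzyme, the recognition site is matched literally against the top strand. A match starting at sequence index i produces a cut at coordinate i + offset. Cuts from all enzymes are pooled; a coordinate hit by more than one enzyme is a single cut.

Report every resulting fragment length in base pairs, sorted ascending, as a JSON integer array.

[4,6,7,8,8,8,9,9,9,10,11,11,11,13,13,13,13,14,14,22,24,27]

Scan for sites:
  SqiIV (GAAAACCG, off=1): starts [164, 191, 255] → cuts [165, 192, 256]
  FykIII (ATGATTC, off=0): starts [122, 135] → cuts [122, 135]
  YnoVI (TTGG, off=2): starts [45, 86, 95, 106, 146, 153, 199, 203, 211, 224] → cuts [47, 88, 97, 108, 148, 155, 201, 205, 213, 226]
  TgoIII (GGTCTCG, off=5): starts [9, 22, 33, 56, 67, 75, 245] → cuts [14, 27, 38, 61, 72, 80, 250]

All cut coordinates (distinct, sorted): [14, 27, 38, 47, 61, 72, 80, 88, 97, 108, 122, 135, 148, 155, 165, 192, 201, 205, 213, 226, 250, 256]

Fragment lengths:
  14→27: 13 bp
  27→38: 11 bp
  38→47: 9 bp
  47→61: 14 bp
  61→72: 11 bp
  72→80: 8 bp
  80→88: 8 bp
  88→97: 9 bp
  97→108: 11 bp
  108→122: 14 bp
  122→135: 13 bp
  135→148: 13 bp
  148→155: 7 bp
  155→165: 10 bp
  165→192: 27 bp
  192→201: 9 bp
  201→205: 4 bp
  205→213: 8 bp
  213→226: 13 bp
  226→250: 24 bp
  250→256: 6 bp
  256→14 (wrap): 264-256+14 = 22 bp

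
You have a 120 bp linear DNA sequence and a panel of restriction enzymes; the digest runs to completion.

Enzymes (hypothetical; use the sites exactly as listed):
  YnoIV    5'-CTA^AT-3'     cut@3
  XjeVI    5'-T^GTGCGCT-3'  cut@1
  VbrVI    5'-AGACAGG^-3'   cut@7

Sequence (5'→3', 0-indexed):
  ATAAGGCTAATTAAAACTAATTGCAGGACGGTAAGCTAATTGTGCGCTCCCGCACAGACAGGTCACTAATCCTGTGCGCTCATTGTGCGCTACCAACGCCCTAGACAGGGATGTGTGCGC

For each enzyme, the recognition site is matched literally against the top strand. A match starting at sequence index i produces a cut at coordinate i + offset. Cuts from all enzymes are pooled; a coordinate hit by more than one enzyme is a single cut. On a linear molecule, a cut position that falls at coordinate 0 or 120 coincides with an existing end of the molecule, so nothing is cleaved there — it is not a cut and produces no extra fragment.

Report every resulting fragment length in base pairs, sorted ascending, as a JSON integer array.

[3,5,6,9,10,11,11,19,21,25]

Site scan:
  YnoIV CTAAT/3: at [6, 16, 35, 65] ⇒ [9, 19, 38, 68]
  XjeVI TGTGCGCT/1: at [40, 72, 83] ⇒ [41, 73, 84]
  VbrVI AGACAGG/7: at [55, 102] ⇒ [62, 109]

All cut coordinates (distinct, sorted): [9, 19, 38, 41, 62, 68, 73, 84, 109]

Fragment lengths:
  [0,9): 9 bp
  [9,19): 10 bp
  [19,38): 19 bp
  [38,41): 3 bp
  [41,62): 21 bp
  [62,68): 6 bp
  [68,73): 5 bp
  [73,84): 11 bp
  [84,109): 25 bp
  [109,120): 11 bp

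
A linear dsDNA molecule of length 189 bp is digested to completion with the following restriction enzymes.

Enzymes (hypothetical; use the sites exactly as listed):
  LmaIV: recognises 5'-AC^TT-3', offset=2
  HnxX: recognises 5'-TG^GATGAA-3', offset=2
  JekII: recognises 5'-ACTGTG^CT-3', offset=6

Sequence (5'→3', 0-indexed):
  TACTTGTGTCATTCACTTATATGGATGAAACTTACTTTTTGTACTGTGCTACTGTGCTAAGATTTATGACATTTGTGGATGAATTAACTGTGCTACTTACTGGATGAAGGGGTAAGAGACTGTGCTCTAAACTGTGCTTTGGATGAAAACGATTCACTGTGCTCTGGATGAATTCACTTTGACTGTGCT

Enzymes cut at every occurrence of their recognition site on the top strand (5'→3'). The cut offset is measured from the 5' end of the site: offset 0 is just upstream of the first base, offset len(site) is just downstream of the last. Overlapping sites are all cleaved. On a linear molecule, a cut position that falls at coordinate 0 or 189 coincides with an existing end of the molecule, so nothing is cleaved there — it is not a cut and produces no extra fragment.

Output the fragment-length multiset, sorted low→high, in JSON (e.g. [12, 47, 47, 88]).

Scan for sites:
  LmaIV (ACTT, off=2): starts [1, 14, 29, 33, 94, 175] → cuts [3, 16, 31, 35, 96, 177]
  HnxX (TGGATGAA, off=2): starts [21, 75, 100, 139, 164] → cuts [23, 77, 102, 141, 166]
  JekII (ACTGTGCT, off=6): starts [42, 50, 86, 118, 130, 155, 181] → cuts [48, 56, 92, 124, 136, 161, 187]

All cut coordinates (distinct, sorted): [3, 16, 23, 31, 35, 48, 56, 77, 92, 96, 102, 124, 136, 141, 161, 166, 177, 187]

Fragments:
  [0,3): 3 bp
  [3,16): 13 bp
  [16,23): 7 bp
  [23,31): 8 bp
  [31,35): 4 bp
  [35,48): 13 bp
  [48,56): 8 bp
  [56,77): 21 bp
  [77,92): 15 bp
  [92,96): 4 bp
  [96,102): 6 bp
  [102,124): 22 bp
  [124,136): 12 bp
  [136,141): 5 bp
  [141,161): 20 bp
  [161,166): 5 bp
  [166,177): 11 bp
  [177,187): 10 bp
  [187,189): 2 bp

[2,3,4,4,5,5,6,7,8,8,10,11,12,13,13,15,20,21,22]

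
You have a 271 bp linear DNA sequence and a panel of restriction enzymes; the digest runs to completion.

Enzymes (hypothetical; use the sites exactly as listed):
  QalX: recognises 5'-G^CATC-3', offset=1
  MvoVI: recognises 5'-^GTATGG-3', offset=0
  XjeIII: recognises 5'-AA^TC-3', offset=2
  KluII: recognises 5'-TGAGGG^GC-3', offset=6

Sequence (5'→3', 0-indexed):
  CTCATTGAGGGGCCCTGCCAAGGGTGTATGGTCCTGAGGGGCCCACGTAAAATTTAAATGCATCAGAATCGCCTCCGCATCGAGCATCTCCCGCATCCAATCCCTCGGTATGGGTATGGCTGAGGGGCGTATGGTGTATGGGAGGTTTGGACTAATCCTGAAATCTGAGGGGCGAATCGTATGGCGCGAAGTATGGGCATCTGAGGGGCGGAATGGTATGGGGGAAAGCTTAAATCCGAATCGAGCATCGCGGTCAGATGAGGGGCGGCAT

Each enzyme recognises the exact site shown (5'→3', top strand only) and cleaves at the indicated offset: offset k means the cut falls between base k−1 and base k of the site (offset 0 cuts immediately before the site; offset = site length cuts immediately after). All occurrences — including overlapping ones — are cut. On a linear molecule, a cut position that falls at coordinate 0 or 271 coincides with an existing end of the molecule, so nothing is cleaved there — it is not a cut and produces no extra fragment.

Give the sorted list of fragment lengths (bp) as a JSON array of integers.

Scan for sites:
  QalX GCATC/1: at [59, 76, 83, 92, 196, 244] ⇒ [60, 77, 84, 93, 197, 245]
  MvoVI GTATGG/0: at [25, 107, 113, 128, 135, 178, 190, 215] ⇒ [25, 107, 113, 128, 135, 178, 190, 215]
  XjeIII AATC/2: at [66, 98, 153, 161, 174, 232, 238] ⇒ [68, 100, 155, 163, 176, 234, 240]
  KluII TGAGGGGC/6: at [5, 34, 120, 165, 201, 258] ⇒ [11, 40, 126, 171, 207, 264]

All cut coordinates (distinct, sorted): [11, 25, 40, 60, 68, 77, 84, 93, 100, 107, 113, 126, 128, 135, 155, 163, 171, 176, 178, 190, 197, 207, 215, 234, 240, 245, 264]

Fragments:
  [0,11): 11 bp
  [11,25): 14 bp
  [25,40): 15 bp
  [40,60): 20 bp
  [60,68): 8 bp
  [68,77): 9 bp
  [77,84): 7 bp
  [84,93): 9 bp
  [93,100): 7 bp
  [100,107): 7 bp
  [107,113): 6 bp
  [113,126): 13 bp
  [126,128): 2 bp
  [128,135): 7 bp
  [135,155): 20 bp
  [155,163): 8 bp
  [163,171): 8 bp
  [171,176): 5 bp
  [176,178): 2 bp
  [178,190): 12 bp
  [190,197): 7 bp
  [197,207): 10 bp
  [207,215): 8 bp
  [215,234): 19 bp
  [234,240): 6 bp
  [240,245): 5 bp
  [245,264): 19 bp
  [264,271): 7 bp

[2,2,5,5,6,6,7,7,7,7,7,7,8,8,8,8,9,9,10,11,12,13,14,15,19,19,20,20]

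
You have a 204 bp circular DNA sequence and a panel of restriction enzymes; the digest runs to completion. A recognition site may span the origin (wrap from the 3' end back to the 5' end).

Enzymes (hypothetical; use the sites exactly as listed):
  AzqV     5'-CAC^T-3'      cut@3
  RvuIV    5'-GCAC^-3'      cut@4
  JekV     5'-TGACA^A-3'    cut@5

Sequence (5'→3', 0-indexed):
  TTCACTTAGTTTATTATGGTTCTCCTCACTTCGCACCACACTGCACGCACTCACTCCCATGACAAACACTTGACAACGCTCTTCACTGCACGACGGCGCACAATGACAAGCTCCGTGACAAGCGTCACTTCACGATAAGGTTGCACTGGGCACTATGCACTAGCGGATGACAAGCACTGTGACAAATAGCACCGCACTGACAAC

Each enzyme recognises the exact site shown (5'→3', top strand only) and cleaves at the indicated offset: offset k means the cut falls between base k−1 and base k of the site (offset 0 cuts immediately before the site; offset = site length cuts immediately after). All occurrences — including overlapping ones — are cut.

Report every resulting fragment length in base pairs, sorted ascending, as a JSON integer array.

Site scan:
  AzqV CACT/3: at [2, 26, 38, 47, 51, 66, 83, 125, 143, 150, 157, 174, 194] ⇒ [5, 29, 41, 50, 54, 69, 86, 128, 146, 153, 160, 177, 197]
  RvuIV GCAC/4: at [32, 42, 46, 87, 97, 142, 149, 156, 173, 188, 193] ⇒ [36, 46, 50, 91, 101, 146, 153, 160, 177, 192, 197]
  JekV TGACAA/5: at [59, 70, 103, 115, 167, 179, 197] ⇒ [64, 75, 108, 120, 172, 184, 202]

Pooled cuts: [5, 29, 36, 41, 46, 50, 54, 64, 69, 75, 86, 91, 101, 108, 120, 128, 146, 153, 160, 172, 177, 184, 192, 197, 202]

Fragment lengths:
  5→29: 24 bp
  29→36: 7 bp
  36→41: 5 bp
  41→46: 5 bp
  46→50: 4 bp
  50→54: 4 bp
  54→64: 10 bp
  64→69: 5 bp
  69→75: 6 bp
  75→86: 11 bp
  86→91: 5 bp
  91→101: 10 bp
  101→108: 7 bp
  108→120: 12 bp
  120→128: 8 bp
  128→146: 18 bp
  146→153: 7 bp
  153→160: 7 bp
  160→172: 12 bp
  172→177: 5 bp
  177→184: 7 bp
  184→192: 8 bp
  192→197: 5 bp
  197→202: 5 bp
  202→5 (wrap): 204-202+5 = 7 bp

[4,4,5,5,5,5,5,5,5,6,7,7,7,7,7,7,8,8,10,10,11,12,12,18,24]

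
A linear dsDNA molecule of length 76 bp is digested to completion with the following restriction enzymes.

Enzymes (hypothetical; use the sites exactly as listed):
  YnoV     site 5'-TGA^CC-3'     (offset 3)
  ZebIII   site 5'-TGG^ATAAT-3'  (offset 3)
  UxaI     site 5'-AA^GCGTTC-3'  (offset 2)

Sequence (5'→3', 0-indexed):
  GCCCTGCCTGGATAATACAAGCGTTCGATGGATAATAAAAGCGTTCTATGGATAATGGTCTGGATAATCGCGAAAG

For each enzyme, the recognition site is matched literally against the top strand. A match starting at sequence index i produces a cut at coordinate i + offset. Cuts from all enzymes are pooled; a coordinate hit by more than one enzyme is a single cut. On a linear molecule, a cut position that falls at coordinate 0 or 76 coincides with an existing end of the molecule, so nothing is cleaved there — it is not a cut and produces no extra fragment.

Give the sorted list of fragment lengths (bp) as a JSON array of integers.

[9,9,11,11,11,12,13]

Per-enzyme occurrences:
  YnoV (TGACC, off=3): no sites
  ZebIII (TGGATAAT, off=3): starts [8, 28, 48, 60] → cuts [11, 31, 51, 63]
  UxaI (AAGCGTTC, off=2): starts [18, 38] → cuts [20, 40]

Pooled cuts: [11, 20, 31, 40, 51, 63]

Fragment lengths:
  [0,11): 11 bp
  [11,20): 9 bp
  [20,31): 11 bp
  [31,40): 9 bp
  [40,51): 11 bp
  [51,63): 12 bp
  [63,76): 13 bp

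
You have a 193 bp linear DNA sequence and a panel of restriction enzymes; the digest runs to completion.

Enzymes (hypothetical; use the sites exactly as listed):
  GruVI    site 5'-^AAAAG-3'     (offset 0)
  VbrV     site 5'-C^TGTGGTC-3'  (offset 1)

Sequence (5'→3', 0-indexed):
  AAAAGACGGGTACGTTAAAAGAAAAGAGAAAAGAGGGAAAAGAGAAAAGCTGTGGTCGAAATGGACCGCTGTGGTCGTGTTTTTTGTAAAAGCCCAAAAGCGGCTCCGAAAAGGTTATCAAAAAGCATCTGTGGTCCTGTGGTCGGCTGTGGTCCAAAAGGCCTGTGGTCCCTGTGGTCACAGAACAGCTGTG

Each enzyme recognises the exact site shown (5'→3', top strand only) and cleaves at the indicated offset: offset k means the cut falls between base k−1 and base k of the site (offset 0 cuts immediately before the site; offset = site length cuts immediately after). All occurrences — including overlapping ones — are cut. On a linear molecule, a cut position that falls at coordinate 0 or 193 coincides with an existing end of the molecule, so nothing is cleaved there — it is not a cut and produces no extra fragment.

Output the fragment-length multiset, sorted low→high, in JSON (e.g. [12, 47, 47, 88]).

[5,6,7,7,8,8,8,8,9,9,9,10,12,13,16,18,19,21]

Site scan:
  GruVI (AAAAG, off=0): starts [0, 16, 21, 28, 37, 44, 87, 95, 108, 120, 155] → cuts [16, 21, 28, 37, 44, 87, 95, 108, 120, 155] (position 0 is a terminus of the linear molecule — no cut)
  VbrV (CTGTGGTC, off=1): starts [49, 68, 128, 136, 146, 162, 171] → cuts [50, 69, 129, 137, 147, 163, 172]

All cut coordinates (distinct, sorted): [16, 21, 28, 37, 44, 50, 69, 87, 95, 108, 120, 129, 137, 147, 155, 163, 172]

Fragment lengths:
  [0,16): 16 bp
  [16,21): 5 bp
  [21,28): 7 bp
  [28,37): 9 bp
  [37,44): 7 bp
  [44,50): 6 bp
  [50,69): 19 bp
  [69,87): 18 bp
  [87,95): 8 bp
  [95,108): 13 bp
  [108,120): 12 bp
  [120,129): 9 bp
  [129,137): 8 bp
  [137,147): 10 bp
  [147,155): 8 bp
  [155,163): 8 bp
  [163,172): 9 bp
  [172,193): 21 bp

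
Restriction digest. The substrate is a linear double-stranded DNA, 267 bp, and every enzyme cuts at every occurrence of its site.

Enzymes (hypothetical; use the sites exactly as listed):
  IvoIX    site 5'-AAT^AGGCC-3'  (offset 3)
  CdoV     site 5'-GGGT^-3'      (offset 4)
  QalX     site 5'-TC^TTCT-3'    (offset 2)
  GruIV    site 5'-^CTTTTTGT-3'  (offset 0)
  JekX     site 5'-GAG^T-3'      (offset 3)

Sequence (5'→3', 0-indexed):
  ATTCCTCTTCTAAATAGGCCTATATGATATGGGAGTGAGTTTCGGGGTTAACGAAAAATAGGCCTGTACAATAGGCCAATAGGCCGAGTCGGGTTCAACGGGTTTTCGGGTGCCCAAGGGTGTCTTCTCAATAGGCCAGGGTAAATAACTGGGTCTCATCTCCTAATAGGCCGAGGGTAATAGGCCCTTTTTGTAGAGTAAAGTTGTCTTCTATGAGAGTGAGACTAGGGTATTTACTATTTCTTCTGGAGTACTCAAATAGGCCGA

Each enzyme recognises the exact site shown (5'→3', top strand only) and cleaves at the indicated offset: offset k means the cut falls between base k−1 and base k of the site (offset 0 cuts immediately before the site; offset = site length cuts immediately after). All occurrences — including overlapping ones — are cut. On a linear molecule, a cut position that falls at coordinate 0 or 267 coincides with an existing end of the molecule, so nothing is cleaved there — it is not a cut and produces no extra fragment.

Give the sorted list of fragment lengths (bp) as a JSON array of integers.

[3,3,4,5,6,7,7,8,8,8,8,8,8,9,9,9,10,10,10,11,11,11,12,12,12,12,13,13,20]

Per-enzyme occurrences:
  IvoIX (AATAGGCC, off=3): starts [12, 56, 69, 77, 129, 164, 178, 257] → cuts [15, 59, 72, 80, 132, 167, 181, 260]
  CdoV (GGGT, off=4): starts [44, 90, 99, 107, 117, 138, 150, 174, 227] → cuts [48, 94, 103, 111, 121, 142, 154, 178, 231]
  QalX (TCTTCT, off=2): starts [5, 122, 206, 241] → cuts [7, 124, 208, 243]
  GruIV (CTTTTTGT, off=0): starts [186] → cuts [186]
  JekX (GAGT, off=3): starts [32, 36, 85, 195, 216, 248] → cuts [35, 39, 88, 198, 219, 251]

Pooled cuts: [7, 15, 35, 39, 48, 59, 72, 80, 88, 94, 103, 111, 121, 124, 132, 142, 154, 167, 178, 181, 186, 198, 208, 219, 231, 243, 251, 260]

Fragments:
  [0,7): 7 bp
  [7,15): 8 bp
  [15,35): 20 bp
  [35,39): 4 bp
  [39,48): 9 bp
  [48,59): 11 bp
  [59,72): 13 bp
  [72,80): 8 bp
  [80,88): 8 bp
  [88,94): 6 bp
  [94,103): 9 bp
  [103,111): 8 bp
  [111,121): 10 bp
  [121,124): 3 bp
  [124,132): 8 bp
  [132,142): 10 bp
  [142,154): 12 bp
  [154,167): 13 bp
  [167,178): 11 bp
  [178,181): 3 bp
  [181,186): 5 bp
  [186,198): 12 bp
  [198,208): 10 bp
  [208,219): 11 bp
  [219,231): 12 bp
  [231,243): 12 bp
  [243,251): 8 bp
  [251,260): 9 bp
  [260,267): 7 bp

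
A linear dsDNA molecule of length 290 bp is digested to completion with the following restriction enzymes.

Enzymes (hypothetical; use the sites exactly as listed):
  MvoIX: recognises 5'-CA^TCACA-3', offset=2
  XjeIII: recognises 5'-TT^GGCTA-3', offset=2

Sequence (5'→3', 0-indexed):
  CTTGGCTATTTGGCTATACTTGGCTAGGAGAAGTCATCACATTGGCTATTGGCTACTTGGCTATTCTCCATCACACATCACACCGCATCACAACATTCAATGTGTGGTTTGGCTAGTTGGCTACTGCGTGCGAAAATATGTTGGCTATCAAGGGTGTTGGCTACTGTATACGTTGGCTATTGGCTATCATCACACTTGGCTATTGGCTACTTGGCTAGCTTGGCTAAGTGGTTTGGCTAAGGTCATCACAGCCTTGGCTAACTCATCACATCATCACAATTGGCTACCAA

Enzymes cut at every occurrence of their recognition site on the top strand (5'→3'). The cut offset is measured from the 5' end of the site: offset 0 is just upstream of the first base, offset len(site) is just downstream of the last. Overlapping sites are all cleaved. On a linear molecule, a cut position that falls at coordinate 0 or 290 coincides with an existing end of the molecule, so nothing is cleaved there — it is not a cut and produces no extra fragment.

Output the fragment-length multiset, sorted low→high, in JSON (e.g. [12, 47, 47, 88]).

[3,7,7,7,7,7,8,8,8,8,8,8,8,8,9,9,10,10,10,10,11,12,13,15,16,16,23,24]

Scan for sites:
  MvoIX (CATCACA, off=2): starts [34, 68, 75, 85, 187, 243, 263, 271] → cuts [36, 70, 77, 87, 189, 245, 265, 273]
  XjeIII (TTGGCTA, off=2): starts [1, 9, 19, 41, 48, 56, 108, 116, 140, 156, 172, 179, 195, 202, 210, 219, 232, 253, 279] → cuts [3, 11, 21, 43, 50, 58, 110, 118, 142, 158, 174, 181, 197, 204, 212, 221, 234, 255, 281]

All cut coordinates (distinct, sorted): [3, 11, 21, 36, 43, 50, 58, 70, 77, 87, 110, 118, 142, 158, 174, 181, 189, 197, 204, 212, 221, 234, 245, 255, 265, 273, 281]

Fragments:
  [0,3): 3 bp
  [3,11): 8 bp
  [11,21): 10 bp
  [21,36): 15 bp
  [36,43): 7 bp
  [43,50): 7 bp
  [50,58): 8 bp
  [58,70): 12 bp
  [70,77): 7 bp
  [77,87): 10 bp
  [87,110): 23 bp
  [110,118): 8 bp
  [118,142): 24 bp
  [142,158): 16 bp
  [158,174): 16 bp
  [174,181): 7 bp
  [181,189): 8 bp
  [189,197): 8 bp
  [197,204): 7 bp
  [204,212): 8 bp
  [212,221): 9 bp
  [221,234): 13 bp
  [234,245): 11 bp
  [245,255): 10 bp
  [255,265): 10 bp
  [265,273): 8 bp
  [273,281): 8 bp
  [281,290): 9 bp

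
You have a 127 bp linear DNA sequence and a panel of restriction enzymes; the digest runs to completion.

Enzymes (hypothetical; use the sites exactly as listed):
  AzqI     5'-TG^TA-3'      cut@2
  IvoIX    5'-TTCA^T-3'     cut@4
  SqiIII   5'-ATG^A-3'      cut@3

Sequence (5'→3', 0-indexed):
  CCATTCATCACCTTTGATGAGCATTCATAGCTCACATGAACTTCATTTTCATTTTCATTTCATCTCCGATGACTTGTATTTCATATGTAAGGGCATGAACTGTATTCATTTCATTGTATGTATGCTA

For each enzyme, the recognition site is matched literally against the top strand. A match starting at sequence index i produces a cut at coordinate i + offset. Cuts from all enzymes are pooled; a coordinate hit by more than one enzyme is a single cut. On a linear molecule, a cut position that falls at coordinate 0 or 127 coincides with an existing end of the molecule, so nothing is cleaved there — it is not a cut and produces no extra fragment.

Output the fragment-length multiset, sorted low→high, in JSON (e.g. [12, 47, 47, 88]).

Per-enzyme occurrences:
  AzqI (TGTA, off=2): starts [74, 85, 100, 114, 118] → cuts [76, 87, 102, 116, 120]
  IvoIX (TTCAT, off=4): starts [3, 23, 41, 47, 53, 58, 79, 104, 109] → cuts [7, 27, 45, 51, 57, 62, 83, 108, 113]
  SqiIII (ATGA, off=3): starts [16, 35, 68, 94] → cuts [19, 38, 71, 97]

Pooled cuts: [7, 19, 27, 38, 45, 51, 57, 62, 71, 76, 83, 87, 97, 102, 108, 113, 116, 120]

Fragment lengths:
  [0,7): 7 bp
  [7,19): 12 bp
  [19,27): 8 bp
  [27,38): 11 bp
  [38,45): 7 bp
  [45,51): 6 bp
  [51,57): 6 bp
  [57,62): 5 bp
  [62,71): 9 bp
  [71,76): 5 bp
  [76,83): 7 bp
  [83,87): 4 bp
  [87,97): 10 bp
  [97,102): 5 bp
  [102,108): 6 bp
  [108,113): 5 bp
  [113,116): 3 bp
  [116,120): 4 bp
  [120,127): 7 bp

[3,4,4,5,5,5,5,6,6,6,7,7,7,7,8,9,10,11,12]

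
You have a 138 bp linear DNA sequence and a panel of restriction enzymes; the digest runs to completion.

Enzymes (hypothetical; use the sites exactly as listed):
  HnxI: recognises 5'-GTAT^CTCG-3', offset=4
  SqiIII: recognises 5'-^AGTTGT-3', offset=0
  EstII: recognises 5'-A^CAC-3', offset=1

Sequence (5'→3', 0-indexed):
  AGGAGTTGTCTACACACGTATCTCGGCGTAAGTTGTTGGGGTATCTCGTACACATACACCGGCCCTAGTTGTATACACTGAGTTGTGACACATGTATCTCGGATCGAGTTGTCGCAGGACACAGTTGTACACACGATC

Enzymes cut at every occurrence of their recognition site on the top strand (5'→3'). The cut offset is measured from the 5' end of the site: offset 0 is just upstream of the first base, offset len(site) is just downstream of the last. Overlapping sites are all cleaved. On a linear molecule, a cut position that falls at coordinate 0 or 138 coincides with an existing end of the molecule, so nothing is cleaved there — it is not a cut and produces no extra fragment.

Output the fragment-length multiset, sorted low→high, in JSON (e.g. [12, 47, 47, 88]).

Site scan:
  HnxI GTATCTCG/4: at [17, 40, 93] ⇒ [21, 44, 97]
  SqiIII AGTTGT/0: at [3, 30, 66, 80, 106, 122] ⇒ [3, 30, 66, 80, 106, 122]
  EstII ACAC/1: at [11, 13, 49, 55, 74, 87, 118, 128, 130] ⇒ [12, 14, 50, 56, 75, 88, 119, 129, 131]

All cut coordinates (distinct, sorted): [3, 12, 14, 21, 30, 44, 50, 56, 66, 75, 80, 88, 97, 106, 119, 122, 129, 131]

Fragment lengths:
  [0,3): 3 bp
  [3,12): 9 bp
  [12,14): 2 bp
  [14,21): 7 bp
  [21,30): 9 bp
  [30,44): 14 bp
  [44,50): 6 bp
  [50,56): 6 bp
  [56,66): 10 bp
  [66,75): 9 bp
  [75,80): 5 bp
  [80,88): 8 bp
  [88,97): 9 bp
  [97,106): 9 bp
  [106,119): 13 bp
  [119,122): 3 bp
  [122,129): 7 bp
  [129,131): 2 bp
  [131,138): 7 bp

[2,2,3,3,5,6,6,7,7,7,8,9,9,9,9,9,10,13,14]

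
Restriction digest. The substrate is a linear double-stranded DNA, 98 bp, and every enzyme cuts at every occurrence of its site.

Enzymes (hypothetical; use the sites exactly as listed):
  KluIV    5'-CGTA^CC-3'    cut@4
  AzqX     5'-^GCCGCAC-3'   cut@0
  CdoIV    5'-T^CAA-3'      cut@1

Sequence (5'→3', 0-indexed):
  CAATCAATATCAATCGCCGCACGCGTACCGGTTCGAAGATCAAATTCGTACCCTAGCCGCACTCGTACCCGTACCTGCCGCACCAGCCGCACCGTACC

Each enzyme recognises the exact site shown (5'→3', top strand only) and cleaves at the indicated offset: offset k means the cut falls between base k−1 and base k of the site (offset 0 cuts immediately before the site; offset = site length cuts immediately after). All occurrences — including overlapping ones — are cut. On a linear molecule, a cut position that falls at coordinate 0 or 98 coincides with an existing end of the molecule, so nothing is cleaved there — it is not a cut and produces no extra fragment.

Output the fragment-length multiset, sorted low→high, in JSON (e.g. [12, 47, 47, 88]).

[2,3,4,5,5,6,6,9,10,11,12,12,13]

Scan for sites:
  KluIV CGTACC/4: at [23, 46, 63, 69, 92] ⇒ [27, 50, 67, 73, 96]
  AzqX GCCGCAC/0: at [15, 55, 76, 85] ⇒ [15, 55, 76, 85]
  CdoIV TCAA/1: at [3, 9, 39] ⇒ [4, 10, 40]

Pooled cuts: [4, 10, 15, 27, 40, 50, 55, 67, 73, 76, 85, 96]

Fragments:
  [0,4): 4 bp
  [4,10): 6 bp
  [10,15): 5 bp
  [15,27): 12 bp
  [27,40): 13 bp
  [40,50): 10 bp
  [50,55): 5 bp
  [55,67): 12 bp
  [67,73): 6 bp
  [73,76): 3 bp
  [76,85): 9 bp
  [85,96): 11 bp
  [96,98): 2 bp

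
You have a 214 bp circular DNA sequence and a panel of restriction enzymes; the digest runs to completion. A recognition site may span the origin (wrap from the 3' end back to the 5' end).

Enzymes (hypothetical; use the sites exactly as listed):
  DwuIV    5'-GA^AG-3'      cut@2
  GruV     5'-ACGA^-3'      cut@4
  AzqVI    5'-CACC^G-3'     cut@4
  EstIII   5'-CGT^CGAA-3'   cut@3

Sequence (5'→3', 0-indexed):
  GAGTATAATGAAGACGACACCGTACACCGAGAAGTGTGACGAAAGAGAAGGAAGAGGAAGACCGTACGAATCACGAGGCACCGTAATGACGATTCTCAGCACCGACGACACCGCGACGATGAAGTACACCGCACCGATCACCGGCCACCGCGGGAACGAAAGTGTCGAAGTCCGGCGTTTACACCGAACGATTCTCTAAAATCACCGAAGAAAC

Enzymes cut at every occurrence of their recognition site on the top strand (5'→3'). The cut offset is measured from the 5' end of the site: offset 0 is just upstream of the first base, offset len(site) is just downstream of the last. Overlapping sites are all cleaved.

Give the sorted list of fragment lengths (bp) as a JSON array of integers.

[2,3,4,4,4,4,5,5,6,6,6,6,6,7,7,7,7,7,8,8,9,9,10,10,10,11,11,15,17]

Site scan:
  DwuIV GAAG/2: at [9, 30, 46, 50, 56, 120, 166, 206] ⇒ [11, 32, 48, 52, 58, 122, 168, 208]
  GruV ACGA/4: at [13, 38, 65, 72, 88, 104, 115, 155, 187, 212] ⇒ [2, 17, 42, 69, 76, 92, 108, 119, 159, 191]
  AzqVI CACCG/4: at [17, 24, 78, 99, 108, 126, 131, 138, 145, 181, 202] ⇒ [21, 28, 82, 103, 112, 130, 135, 142, 149, 185, 206]
  EstIII (CGTCGAA, off=3): no sites

Pooled cuts: [2, 11, 17, 21, 28, 32, 42, 48, 52, 58, 69, 76, 82, 92, 103, 108, 112, 119, 122, 130, 135, 142, 149, 159, 168, 185, 191, 206, 208]

Fragments:
  2→11: 9 bp
  11→17: 6 bp
  17→21: 4 bp
  21→28: 7 bp
  28→32: 4 bp
  32→42: 10 bp
  42→48: 6 bp
  48→52: 4 bp
  52→58: 6 bp
  58→69: 11 bp
  69→76: 7 bp
  76→82: 6 bp
  82→92: 10 bp
  92→103: 11 bp
  103→108: 5 bp
  108→112: 4 bp
  112→119: 7 bp
  119→122: 3 bp
  122→130: 8 bp
  130→135: 5 bp
  135→142: 7 bp
  142→149: 7 bp
  149→159: 10 bp
  159→168: 9 bp
  168→185: 17 bp
  185→191: 6 bp
  191→206: 15 bp
  206→208: 2 bp
  208→2 (wrap): 214-208+2 = 8 bp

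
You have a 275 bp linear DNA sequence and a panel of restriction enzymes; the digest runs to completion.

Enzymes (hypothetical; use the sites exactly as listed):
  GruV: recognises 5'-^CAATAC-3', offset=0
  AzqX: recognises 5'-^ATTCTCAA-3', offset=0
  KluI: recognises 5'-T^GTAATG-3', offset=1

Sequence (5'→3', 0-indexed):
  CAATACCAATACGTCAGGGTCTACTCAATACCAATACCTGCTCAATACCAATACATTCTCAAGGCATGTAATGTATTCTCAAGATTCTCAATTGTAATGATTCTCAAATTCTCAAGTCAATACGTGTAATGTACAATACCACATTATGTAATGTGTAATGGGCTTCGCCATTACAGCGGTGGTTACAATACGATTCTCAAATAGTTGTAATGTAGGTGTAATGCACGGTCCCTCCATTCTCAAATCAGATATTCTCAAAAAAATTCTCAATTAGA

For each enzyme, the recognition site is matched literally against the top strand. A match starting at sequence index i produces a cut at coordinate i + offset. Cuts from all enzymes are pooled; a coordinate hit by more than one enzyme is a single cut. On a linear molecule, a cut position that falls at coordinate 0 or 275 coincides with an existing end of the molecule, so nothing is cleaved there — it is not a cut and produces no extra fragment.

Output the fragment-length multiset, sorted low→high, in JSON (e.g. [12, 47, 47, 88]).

[6,6,6,6,6,7,7,7,8,8,8,9,10,10,11,11,12,13,13,14,14,15,18,19,31]

Site scan:
  GruV (CAATAC, off=0): starts [0, 6, 25, 31, 42, 48, 117, 133, 185] → cuts [6, 25, 31, 42, 48, 117, 133, 185] (position 0 is a terminus of the linear molecule — no cut)
  AzqX (ATTCTCAA, off=0): starts [54, 74, 83, 99, 107, 192, 235, 250, 262] → cuts [54, 74, 83, 99, 107, 192, 235, 250, 262]
  KluI (TGTAATG, off=1): starts [66, 92, 124, 146, 153, 205, 216] → cuts [67, 93, 125, 147, 154, 206, 217]

Pooled cuts: [6, 25, 31, 42, 48, 54, 67, 74, 83, 93, 99, 107, 117, 125, 133, 147, 154, 185, 192, 206, 217, 235, 250, 262]

Fragment lengths:
  [0,6): 6 bp
  [6,25): 19 bp
  [25,31): 6 bp
  [31,42): 11 bp
  [42,48): 6 bp
  [48,54): 6 bp
  [54,67): 13 bp
  [67,74): 7 bp
  [74,83): 9 bp
  [83,93): 10 bp
  [93,99): 6 bp
  [99,107): 8 bp
  [107,117): 10 bp
  [117,125): 8 bp
  [125,133): 8 bp
  [133,147): 14 bp
  [147,154): 7 bp
  [154,185): 31 bp
  [185,192): 7 bp
  [192,206): 14 bp
  [206,217): 11 bp
  [217,235): 18 bp
  [235,250): 15 bp
  [250,262): 12 bp
  [262,275): 13 bp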